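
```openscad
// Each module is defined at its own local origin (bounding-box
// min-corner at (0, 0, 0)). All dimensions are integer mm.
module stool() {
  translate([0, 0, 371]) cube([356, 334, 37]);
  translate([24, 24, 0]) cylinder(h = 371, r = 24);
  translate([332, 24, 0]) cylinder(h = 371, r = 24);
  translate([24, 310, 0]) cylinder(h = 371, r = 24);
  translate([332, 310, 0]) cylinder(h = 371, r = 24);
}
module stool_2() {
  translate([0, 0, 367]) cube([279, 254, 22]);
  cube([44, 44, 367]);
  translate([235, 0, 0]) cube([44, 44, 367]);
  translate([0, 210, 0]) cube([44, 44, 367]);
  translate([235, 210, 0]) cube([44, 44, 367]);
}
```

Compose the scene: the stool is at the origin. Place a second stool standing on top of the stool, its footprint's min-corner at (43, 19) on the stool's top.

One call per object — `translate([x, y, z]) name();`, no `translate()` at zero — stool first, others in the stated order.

stool();
translate([43, 19, 408]) stool_2();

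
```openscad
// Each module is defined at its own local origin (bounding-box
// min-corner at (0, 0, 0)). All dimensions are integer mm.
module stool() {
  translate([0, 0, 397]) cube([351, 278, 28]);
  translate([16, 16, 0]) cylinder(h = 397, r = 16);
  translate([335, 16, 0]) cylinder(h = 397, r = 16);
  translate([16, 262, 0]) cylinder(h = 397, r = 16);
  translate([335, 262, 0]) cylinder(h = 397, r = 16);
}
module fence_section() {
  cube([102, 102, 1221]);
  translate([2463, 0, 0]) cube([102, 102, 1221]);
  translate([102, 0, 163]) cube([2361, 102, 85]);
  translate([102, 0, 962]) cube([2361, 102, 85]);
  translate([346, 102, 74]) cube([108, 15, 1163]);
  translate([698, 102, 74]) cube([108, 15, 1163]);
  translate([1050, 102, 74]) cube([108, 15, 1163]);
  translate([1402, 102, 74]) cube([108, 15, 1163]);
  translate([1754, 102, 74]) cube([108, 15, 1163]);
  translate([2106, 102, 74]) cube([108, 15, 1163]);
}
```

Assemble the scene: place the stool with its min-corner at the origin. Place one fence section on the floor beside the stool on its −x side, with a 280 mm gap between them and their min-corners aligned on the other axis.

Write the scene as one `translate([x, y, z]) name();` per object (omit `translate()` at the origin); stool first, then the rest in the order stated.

stool();
translate([-2845, 0, 0]) fence_section();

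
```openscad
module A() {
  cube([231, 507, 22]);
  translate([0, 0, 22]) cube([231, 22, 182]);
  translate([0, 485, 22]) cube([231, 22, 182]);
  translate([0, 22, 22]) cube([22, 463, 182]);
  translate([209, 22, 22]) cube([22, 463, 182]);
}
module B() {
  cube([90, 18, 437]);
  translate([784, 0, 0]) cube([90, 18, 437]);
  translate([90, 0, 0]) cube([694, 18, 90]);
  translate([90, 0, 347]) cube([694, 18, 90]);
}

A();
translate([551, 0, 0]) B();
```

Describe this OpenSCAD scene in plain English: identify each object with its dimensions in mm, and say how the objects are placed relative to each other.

A is an open-topped rectangular box: outside dimensions 231×507×204 mm, with a uniform wall and base thickness of 22 mm. The base is a full 231×507 slab on the floor; four walls sit on top of the base. The front and back walls (the −y and +y sides) span the full width; the two side walls fit between them.

B is a rectangular picture frame lying in the x–z plane (depth along y). The opening is 694 mm wide (x) by 257 mm tall (z), surrounded by a border 90 mm wide on all four sides. The frame is 18 mm deep and is made of two full-height vertical stiles with two horizontal rails fitted between them.

The picture frame is on the floor beside the open box on its +x side.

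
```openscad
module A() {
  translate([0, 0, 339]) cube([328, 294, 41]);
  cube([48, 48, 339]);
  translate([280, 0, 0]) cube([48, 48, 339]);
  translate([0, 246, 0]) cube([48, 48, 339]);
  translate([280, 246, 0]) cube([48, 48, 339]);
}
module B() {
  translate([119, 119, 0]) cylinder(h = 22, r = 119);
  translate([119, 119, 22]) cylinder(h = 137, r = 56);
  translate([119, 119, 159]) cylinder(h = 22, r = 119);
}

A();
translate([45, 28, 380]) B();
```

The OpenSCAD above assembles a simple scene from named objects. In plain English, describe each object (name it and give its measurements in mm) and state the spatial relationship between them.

A is a four-legged stool. The seat is 328×294 mm, 41 mm thick, top at z = 380 mm. It stands on four square legs, each 48×48 mm in cross-section, from z = 0 to the seat underside, each flush with a corner of the seat.

B is a spool: two coaxial disc flanges of radius 119 mm and thickness 22 mm, joined by a core cylinder of radius 56 mm and height 137 mm. The lower flange rests on z = 0 and the three cylinders share a vertical axis.

The spool is on top of the stool, centred.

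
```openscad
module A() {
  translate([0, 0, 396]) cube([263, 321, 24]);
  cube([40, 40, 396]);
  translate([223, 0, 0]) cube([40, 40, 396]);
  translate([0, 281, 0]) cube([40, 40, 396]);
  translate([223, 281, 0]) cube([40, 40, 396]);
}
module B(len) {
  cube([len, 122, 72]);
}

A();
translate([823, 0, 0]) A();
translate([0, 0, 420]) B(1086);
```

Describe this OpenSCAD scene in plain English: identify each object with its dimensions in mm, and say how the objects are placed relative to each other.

A is a simple wooden stool: a rectangular seat 263 mm (x) by 321 mm (y), 24 mm thick, top face at z = 420 mm, on four square legs, each 40×40 mm in cross-section. The legs rest on z = 0, each flush with a corner of the seat.

B is a rectangular beam 1086 mm long (x), 122 mm deep (y), 72 mm thick (z).

The beam spans the tops of two stools placed 560 mm apart, resting at z = 420 mm.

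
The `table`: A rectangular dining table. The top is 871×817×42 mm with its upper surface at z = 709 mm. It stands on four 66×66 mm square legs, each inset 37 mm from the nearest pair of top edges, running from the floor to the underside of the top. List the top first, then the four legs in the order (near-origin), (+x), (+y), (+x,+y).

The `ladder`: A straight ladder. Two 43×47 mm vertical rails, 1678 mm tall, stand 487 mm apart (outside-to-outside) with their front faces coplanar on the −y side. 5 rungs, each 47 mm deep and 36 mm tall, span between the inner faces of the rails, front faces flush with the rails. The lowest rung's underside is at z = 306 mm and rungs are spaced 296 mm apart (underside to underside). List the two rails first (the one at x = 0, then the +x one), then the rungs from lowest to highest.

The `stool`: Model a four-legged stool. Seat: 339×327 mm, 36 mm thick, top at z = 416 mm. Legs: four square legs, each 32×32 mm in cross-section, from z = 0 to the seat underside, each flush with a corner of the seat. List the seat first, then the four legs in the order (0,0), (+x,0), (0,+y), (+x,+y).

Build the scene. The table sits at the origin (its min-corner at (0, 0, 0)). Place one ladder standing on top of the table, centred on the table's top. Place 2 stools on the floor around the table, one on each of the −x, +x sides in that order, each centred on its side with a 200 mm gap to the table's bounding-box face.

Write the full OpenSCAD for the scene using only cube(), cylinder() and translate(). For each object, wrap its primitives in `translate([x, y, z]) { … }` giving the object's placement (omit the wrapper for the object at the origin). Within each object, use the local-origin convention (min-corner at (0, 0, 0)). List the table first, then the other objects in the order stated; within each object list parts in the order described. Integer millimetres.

translate([0, 0, 667]) cube([871, 817, 42]);
translate([37, 37, 0]) cube([66, 66, 667]);
translate([768, 37, 0]) cube([66, 66, 667]);
translate([37, 714, 0]) cube([66, 66, 667]);
translate([768, 714, 0]) cube([66, 66, 667]);
translate([192, 385, 709]) {
  cube([43, 47, 1678]);
  translate([444, 0, 0]) cube([43, 47, 1678]);
  translate([43, 0, 306]) cube([401, 47, 36]);
  translate([43, 0, 602]) cube([401, 47, 36]);
  translate([43, 0, 898]) cube([401, 47, 36]);
  translate([43, 0, 1194]) cube([401, 47, 36]);
  translate([43, 0, 1490]) cube([401, 47, 36]);
}
translate([-539, 245, 0]) {
  translate([0, 0, 380]) cube([339, 327, 36]);
  cube([32, 32, 380]);
  translate([307, 0, 0]) cube([32, 32, 380]);
  translate([0, 295, 0]) cube([32, 32, 380]);
  translate([307, 295, 0]) cube([32, 32, 380]);
}
translate([1071, 245, 0]) {
  translate([0, 0, 380]) cube([339, 327, 36]);
  cube([32, 32, 380]);
  translate([307, 0, 0]) cube([32, 32, 380]);
  translate([0, 295, 0]) cube([32, 32, 380]);
  translate([307, 295, 0]) cube([32, 32, 380]);
}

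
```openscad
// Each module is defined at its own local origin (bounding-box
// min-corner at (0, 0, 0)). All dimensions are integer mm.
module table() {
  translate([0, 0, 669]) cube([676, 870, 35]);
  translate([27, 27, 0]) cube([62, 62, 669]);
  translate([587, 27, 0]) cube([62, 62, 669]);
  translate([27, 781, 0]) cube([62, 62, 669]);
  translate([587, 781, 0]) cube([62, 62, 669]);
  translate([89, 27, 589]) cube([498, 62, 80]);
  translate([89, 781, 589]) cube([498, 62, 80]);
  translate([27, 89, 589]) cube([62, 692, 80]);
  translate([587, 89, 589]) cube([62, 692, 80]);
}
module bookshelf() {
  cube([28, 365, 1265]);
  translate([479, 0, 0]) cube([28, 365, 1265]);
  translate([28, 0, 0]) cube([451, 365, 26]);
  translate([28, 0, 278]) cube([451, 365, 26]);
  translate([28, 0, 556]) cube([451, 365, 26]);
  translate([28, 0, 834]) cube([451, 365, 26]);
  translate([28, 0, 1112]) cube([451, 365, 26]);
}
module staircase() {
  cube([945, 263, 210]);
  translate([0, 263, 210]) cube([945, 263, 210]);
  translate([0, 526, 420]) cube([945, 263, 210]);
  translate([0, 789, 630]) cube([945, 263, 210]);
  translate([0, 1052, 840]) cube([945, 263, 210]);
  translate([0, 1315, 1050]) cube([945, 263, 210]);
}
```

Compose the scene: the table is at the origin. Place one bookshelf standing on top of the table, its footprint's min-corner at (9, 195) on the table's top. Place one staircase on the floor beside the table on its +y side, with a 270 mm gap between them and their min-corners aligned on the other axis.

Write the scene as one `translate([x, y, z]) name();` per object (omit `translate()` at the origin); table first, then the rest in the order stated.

table();
translate([9, 195, 704]) bookshelf();
translate([0, 1140, 0]) staircase();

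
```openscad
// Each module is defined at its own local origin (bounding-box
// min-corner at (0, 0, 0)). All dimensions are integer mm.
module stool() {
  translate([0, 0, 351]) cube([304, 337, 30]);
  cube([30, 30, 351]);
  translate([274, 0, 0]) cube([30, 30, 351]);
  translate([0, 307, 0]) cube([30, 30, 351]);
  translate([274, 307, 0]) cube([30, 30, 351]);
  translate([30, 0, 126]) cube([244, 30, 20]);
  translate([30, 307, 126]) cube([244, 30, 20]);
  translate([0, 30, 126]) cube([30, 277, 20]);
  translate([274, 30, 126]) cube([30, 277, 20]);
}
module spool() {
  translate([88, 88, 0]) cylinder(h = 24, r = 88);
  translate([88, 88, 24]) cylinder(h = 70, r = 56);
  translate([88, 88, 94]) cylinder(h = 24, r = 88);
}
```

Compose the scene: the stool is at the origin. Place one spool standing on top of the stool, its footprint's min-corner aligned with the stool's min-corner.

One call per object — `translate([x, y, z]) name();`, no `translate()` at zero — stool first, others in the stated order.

stool();
translate([0, 0, 381]) spool();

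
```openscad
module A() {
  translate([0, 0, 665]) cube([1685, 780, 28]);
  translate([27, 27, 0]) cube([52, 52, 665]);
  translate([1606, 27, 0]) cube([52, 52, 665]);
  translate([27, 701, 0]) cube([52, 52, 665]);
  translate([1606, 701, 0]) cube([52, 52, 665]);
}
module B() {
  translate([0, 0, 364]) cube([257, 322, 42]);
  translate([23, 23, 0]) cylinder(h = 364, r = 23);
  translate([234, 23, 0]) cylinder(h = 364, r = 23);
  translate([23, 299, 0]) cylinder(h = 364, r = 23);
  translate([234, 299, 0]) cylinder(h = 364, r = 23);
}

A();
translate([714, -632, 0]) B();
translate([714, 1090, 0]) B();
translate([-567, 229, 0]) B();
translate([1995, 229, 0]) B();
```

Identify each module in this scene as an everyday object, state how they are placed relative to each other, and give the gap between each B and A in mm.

Each stool's nearest face is 310 mm from the table's bounding box.

A is a table. B is a stool. Four stools sit around the table at the −y, +y, −x, +x sides. The gap between each stool and the table is 310 mm.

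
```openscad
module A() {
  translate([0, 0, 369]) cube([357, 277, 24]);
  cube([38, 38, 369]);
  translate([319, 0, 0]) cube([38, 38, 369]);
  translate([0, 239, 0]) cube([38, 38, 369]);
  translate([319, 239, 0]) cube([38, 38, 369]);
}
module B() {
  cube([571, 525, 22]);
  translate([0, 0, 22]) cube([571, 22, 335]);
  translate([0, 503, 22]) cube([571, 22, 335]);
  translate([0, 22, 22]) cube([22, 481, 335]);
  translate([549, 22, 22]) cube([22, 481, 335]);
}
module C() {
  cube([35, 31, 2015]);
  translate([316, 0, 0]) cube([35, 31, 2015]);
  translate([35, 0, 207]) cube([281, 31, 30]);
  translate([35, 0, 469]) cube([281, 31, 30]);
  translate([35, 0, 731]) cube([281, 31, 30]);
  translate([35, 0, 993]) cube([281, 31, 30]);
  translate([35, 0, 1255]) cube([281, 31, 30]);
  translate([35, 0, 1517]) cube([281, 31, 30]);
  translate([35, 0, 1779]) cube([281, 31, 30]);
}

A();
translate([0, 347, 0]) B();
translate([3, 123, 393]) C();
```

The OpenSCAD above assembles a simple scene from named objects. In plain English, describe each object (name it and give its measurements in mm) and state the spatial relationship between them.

A is a simple wooden stool: a rectangular seat 357 mm (x) by 277 mm (y), 24 mm thick, top face at z = 393 mm, on four square legs, each 38×38 mm in cross-section. The legs rest on z = 0, each flush with a corner of the seat.

B is an open storage box with external size 571×525×357 mm and wall thickness 22 mm (the base is also 22 mm thick). The base covers the whole footprint; the four walls stand on the base, with the y-facing walls full-width and the x-facing walls fitting between their inner faces.

C is a wooden ladder with two side rails of 35×31 mm section and 2015 mm height, set 351 mm apart overall. Between them run 7 rectangular rungs (31 mm deep, 30 mm thick), front faces flush with the rails' −y face. The bottom of the first rung is 207 mm above the floor and each subsequent rung is 262 mm higher than the one below.

The open box is on the floor beside the stool on its +y side. The ladder is on top of the stool, centred.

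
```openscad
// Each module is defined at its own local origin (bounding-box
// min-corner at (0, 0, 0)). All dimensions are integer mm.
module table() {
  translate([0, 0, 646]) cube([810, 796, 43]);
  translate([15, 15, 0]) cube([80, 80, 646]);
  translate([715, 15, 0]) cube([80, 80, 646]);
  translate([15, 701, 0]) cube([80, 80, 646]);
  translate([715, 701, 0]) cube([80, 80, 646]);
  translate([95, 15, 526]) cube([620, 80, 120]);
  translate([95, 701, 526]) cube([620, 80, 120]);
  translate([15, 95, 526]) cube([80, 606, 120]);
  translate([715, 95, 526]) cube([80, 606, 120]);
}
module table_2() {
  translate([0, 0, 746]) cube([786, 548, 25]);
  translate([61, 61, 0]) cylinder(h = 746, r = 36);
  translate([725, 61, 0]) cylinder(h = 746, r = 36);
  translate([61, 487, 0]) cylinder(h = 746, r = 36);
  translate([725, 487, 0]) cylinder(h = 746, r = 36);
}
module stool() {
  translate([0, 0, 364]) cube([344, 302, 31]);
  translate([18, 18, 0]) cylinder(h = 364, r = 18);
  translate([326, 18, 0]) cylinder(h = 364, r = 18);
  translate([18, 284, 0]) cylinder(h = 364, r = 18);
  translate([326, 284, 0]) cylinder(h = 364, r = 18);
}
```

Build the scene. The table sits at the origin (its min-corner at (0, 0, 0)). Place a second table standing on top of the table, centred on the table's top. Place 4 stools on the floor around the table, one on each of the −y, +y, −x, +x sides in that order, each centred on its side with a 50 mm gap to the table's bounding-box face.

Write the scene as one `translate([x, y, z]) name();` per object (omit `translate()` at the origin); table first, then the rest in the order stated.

table();
translate([12, 124, 689]) table_2();
translate([233, -352, 0]) stool();
translate([233, 846, 0]) stool();
translate([-394, 247, 0]) stool();
translate([860, 247, 0]) stool();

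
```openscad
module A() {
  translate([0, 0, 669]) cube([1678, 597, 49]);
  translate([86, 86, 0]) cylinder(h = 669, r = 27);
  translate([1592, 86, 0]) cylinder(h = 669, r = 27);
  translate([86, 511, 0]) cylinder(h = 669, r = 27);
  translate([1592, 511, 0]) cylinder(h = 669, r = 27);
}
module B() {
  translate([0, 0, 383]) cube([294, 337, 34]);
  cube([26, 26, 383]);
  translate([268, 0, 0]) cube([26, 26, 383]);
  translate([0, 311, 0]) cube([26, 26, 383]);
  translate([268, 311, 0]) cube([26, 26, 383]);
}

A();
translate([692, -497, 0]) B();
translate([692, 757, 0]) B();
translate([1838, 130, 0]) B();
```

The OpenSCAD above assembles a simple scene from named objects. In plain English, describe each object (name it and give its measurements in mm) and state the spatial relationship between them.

A is a table: top 1678 mm (x) × 597 mm (y), 49 mm thick, upper face at z = 718 mm, on four round legs of 54 mm diameter, each leg's bounding box inset 59 mm from the nearest pair of top edges, running from z = 0 to the bottom of the top.

B is a simple wooden stool: a rectangular seat 294 mm (x) by 337 mm (y), 34 mm thick, top face at z = 417 mm, on four square legs, each 26×26 mm in cross-section. The legs rest on z = 0, each flush with a corner of the seat.

Three stools sit around the table at the −y, +y, +x sides.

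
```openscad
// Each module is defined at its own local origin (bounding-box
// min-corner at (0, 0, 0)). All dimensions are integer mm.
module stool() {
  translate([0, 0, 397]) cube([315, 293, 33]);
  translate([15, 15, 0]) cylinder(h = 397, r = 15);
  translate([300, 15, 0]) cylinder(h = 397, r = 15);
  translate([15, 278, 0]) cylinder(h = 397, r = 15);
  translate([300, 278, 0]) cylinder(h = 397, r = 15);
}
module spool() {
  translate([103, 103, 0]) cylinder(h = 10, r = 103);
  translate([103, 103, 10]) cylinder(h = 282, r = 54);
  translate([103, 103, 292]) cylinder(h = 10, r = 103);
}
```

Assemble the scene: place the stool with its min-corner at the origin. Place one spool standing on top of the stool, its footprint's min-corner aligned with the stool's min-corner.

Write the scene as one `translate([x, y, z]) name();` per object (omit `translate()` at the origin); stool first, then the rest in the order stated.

stool();
translate([0, 0, 430]) spool();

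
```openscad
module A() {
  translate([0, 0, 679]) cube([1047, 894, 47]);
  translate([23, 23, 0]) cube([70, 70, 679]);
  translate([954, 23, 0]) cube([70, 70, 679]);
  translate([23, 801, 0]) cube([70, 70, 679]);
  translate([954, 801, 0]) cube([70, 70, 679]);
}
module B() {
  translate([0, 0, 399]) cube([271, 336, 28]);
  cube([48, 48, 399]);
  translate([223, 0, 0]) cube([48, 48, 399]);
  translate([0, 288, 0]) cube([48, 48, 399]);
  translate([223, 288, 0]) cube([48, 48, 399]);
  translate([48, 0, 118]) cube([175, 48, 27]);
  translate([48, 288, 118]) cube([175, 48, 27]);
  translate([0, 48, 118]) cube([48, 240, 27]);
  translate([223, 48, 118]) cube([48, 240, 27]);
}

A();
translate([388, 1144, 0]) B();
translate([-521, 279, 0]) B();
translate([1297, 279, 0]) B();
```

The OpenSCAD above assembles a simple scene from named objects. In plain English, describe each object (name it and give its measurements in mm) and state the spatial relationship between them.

A is a rectangular dining table. The top is 1047×894×47 mm with its upper surface at z = 726 mm. It stands on four 70×70 mm square legs, each inset 23 mm from the nearest pair of top edges, running from the floor to the underside of the top.

B is a four-legged stool. The seat is 271×336 mm, 28 mm thick, top at z = 427 mm. It stands on four square legs, each 48×48 mm in cross-section, from z = 0 to the seat underside, each flush with a corner of the seat. Four stretchers, 48 mm wide and 27 mm tall, connect adjacent legs with their undersides at z = 118 mm, each running between the inner faces of the legs it joins and aligned with the legs' outer faces on the other axis.

Three stools sit around the table at the +y, −x, +x sides.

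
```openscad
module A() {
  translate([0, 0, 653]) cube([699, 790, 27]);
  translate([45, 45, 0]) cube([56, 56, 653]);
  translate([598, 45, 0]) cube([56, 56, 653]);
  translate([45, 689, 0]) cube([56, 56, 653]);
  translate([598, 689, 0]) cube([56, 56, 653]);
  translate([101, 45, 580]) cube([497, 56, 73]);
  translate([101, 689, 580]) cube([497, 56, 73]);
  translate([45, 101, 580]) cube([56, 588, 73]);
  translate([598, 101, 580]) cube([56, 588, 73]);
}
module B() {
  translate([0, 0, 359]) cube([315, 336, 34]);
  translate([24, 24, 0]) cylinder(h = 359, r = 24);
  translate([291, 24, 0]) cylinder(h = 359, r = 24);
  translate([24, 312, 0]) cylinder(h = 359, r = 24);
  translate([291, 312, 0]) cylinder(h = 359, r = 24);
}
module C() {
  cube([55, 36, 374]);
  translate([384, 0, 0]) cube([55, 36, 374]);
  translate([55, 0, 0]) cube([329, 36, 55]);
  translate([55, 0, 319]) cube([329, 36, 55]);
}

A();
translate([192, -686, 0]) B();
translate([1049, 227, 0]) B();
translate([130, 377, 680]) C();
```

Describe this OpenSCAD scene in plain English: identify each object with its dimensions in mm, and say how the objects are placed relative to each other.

A is a rectangular dining table. The top is 699×790×27 mm with its upper surface at z = 680 mm. It stands on four 56×56 mm square legs, each inset 45 mm from the nearest pair of top edges, running from the floor to the underside of the top. Four apron rails, 56 mm thick and 73 mm tall, run between adjacent legs with their top edges flush with the underside of the top and their outer faces flush with the legs' outer faces.

B is a four-legged stool. The seat is a 315×336×34 mm slab whose top surface is at z = 393 mm; four round legs, each 48 mm in diameter, run from the floor (z = 0) to the underside of the seat, each leg's axis is inset half a diameter from the nearest pair of seat edges (so the leg's bounding box is flush with the corner).

C is a picture frame with a 329×264 mm rectangular opening (x by z) and a uniform 55 mm border on every side. Frame depth is 36 mm along y. It is built from two vertical stiles running the full outside height and two horizontal rails spanning the gap between the stiles.

Two stools sit around the table at the −y, +x sides. The picture frame is on top of the table, centred.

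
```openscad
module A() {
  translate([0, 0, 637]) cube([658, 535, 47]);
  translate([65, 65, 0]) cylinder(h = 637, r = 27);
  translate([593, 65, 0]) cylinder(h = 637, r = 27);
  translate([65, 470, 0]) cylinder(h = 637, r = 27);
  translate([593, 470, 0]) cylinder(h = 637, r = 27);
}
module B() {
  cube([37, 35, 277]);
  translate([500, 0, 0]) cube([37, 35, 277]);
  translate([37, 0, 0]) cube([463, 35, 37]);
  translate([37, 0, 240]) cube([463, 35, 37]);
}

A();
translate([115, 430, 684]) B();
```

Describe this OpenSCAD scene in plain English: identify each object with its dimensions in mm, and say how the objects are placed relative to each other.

A is a table with a 658×535 mm rectangular top, 47 mm thick, top surface at z = 684 mm, supported by four round legs of 54 mm diameter, each leg's bounding box inset 38 mm from the nearest pair of top edges, running from the floor.

B is a picture frame with a 463×203 mm rectangular opening (x by z) and a uniform 37 mm border on every side. Frame depth is 35 mm along y. It is built from two vertical stiles running the full outside height and two horizontal rails spanning the gap between the stiles.

The picture frame is on top of the table.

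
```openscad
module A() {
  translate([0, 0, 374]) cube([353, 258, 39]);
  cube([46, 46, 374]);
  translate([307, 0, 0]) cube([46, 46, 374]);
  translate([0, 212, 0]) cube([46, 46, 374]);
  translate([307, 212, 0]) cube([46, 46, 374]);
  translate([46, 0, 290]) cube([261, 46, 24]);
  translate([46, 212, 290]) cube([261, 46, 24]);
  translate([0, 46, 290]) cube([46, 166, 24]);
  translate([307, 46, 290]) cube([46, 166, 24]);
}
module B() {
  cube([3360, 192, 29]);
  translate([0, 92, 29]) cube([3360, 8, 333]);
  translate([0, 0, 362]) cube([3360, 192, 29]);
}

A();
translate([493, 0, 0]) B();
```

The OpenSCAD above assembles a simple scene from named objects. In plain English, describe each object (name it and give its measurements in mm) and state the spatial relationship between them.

A is a simple wooden stool: a rectangular seat 353 mm (x) by 258 mm (y), 39 mm thick, top face at z = 413 mm, on four square legs, each 46×46 mm in cross-section. The legs rest on z = 0, each flush with a corner of the seat. Four stretchers, 46 mm wide and 24 mm tall, connect adjacent legs with their undersides at z = 290 mm, each running between the inner faces of the legs it joins and aligned with the legs' outer faces on the other axis.

B is an I-beam lying along x, 3360 mm long. Overall section height 391 mm. Two flanges 192 mm wide (y) and 29 mm thick, one on the floor and one at the top; a web 8 mm thick runs between them, centred on the flange width.

The I-beam is on the floor beside the stool on its +x side.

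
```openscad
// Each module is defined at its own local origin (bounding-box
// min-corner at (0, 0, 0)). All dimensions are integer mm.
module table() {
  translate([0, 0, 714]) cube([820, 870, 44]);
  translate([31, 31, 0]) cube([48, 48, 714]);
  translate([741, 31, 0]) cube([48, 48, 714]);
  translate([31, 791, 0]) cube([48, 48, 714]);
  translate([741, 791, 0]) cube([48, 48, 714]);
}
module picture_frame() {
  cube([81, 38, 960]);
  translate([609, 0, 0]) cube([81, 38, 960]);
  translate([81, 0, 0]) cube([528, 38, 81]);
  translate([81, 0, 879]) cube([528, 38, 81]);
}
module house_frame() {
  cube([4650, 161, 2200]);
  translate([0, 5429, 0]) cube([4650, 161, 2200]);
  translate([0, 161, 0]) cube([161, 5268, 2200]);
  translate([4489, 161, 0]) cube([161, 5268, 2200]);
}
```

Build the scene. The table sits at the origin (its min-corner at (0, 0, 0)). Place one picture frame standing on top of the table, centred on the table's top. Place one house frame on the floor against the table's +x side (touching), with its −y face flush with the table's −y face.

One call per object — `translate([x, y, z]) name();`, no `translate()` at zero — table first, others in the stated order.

table();
translate([65, 416, 758]) picture_frame();
translate([820, 0, 0]) house_frame();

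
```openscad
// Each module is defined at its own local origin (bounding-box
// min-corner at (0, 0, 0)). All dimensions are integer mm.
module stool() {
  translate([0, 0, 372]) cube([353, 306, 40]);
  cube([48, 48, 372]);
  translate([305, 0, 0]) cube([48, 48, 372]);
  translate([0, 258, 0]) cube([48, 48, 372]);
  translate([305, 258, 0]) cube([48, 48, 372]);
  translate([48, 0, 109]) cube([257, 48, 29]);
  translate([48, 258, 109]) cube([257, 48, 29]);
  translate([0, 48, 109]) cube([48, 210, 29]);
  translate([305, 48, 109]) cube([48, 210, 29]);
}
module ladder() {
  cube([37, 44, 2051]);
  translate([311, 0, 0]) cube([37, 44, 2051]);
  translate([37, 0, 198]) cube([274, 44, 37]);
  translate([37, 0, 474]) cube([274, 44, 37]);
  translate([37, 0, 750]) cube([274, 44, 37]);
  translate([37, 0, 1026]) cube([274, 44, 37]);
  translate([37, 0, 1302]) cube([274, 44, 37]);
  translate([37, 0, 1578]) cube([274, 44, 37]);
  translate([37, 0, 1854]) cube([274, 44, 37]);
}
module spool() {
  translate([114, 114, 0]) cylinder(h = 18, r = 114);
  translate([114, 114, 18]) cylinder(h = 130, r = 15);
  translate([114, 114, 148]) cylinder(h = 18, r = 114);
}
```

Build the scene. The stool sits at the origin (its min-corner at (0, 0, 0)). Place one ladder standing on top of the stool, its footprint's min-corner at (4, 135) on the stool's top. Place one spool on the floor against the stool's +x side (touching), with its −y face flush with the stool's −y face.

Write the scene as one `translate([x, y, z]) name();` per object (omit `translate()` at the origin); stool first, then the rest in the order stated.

stool();
translate([4, 135, 412]) ladder();
translate([353, 0, 0]) spool();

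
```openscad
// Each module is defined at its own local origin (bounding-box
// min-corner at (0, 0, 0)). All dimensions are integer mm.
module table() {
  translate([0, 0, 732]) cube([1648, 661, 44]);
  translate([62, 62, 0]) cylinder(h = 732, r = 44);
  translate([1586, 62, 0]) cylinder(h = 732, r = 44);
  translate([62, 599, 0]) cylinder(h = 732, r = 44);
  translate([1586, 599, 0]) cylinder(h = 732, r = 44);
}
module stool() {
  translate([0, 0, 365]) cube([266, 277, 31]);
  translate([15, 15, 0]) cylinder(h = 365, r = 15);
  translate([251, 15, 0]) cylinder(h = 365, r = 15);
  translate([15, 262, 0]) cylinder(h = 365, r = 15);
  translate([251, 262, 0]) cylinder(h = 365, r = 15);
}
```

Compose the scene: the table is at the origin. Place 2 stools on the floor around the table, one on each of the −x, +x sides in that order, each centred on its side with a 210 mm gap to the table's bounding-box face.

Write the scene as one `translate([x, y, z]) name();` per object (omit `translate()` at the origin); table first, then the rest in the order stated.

table();
translate([-476, 192, 0]) stool();
translate([1858, 192, 0]) stool();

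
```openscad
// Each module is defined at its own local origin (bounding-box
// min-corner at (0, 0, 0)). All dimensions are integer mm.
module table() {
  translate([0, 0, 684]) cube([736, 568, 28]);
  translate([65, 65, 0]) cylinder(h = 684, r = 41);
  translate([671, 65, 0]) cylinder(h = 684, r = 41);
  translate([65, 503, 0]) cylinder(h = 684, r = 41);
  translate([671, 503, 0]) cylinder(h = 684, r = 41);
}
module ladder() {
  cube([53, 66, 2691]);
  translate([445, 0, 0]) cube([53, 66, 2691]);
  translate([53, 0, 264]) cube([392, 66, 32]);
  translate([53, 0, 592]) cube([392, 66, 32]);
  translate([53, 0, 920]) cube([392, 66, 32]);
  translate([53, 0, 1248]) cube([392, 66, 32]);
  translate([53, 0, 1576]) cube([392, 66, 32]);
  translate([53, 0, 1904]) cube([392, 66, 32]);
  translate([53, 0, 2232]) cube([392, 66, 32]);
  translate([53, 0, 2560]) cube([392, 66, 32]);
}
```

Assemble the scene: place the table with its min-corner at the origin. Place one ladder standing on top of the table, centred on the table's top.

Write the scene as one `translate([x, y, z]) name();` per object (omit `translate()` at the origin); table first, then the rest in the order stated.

table();
translate([119, 251, 712]) ladder();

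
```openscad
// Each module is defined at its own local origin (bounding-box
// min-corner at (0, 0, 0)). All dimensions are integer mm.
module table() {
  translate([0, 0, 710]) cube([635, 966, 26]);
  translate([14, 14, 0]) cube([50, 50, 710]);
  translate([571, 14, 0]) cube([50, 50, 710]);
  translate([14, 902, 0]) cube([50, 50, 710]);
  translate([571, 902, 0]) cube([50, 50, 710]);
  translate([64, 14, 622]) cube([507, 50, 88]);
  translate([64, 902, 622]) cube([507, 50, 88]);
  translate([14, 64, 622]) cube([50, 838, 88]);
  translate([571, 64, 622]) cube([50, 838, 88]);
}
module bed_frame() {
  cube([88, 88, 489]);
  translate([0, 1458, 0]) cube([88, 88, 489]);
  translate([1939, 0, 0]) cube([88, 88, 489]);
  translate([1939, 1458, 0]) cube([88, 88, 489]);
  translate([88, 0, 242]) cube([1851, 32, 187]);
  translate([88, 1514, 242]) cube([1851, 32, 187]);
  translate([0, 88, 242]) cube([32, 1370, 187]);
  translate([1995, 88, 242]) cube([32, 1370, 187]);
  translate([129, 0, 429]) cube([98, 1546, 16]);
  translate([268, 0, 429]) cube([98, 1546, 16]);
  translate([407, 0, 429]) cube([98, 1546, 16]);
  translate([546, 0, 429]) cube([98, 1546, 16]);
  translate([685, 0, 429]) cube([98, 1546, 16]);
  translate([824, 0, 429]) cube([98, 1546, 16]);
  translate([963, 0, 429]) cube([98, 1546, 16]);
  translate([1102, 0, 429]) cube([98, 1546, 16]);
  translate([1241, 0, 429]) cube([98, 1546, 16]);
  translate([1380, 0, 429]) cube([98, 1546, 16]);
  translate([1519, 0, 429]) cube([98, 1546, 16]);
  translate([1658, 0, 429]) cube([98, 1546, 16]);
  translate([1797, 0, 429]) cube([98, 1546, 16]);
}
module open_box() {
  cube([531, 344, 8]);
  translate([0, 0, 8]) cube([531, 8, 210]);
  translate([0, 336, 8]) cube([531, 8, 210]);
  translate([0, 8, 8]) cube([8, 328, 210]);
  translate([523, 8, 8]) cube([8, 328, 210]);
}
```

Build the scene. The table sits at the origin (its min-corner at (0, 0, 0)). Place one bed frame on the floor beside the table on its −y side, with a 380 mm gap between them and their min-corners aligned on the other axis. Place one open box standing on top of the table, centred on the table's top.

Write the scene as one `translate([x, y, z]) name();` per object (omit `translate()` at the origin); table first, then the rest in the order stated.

table();
translate([0, -1926, 0]) bed_frame();
translate([52, 311, 736]) open_box();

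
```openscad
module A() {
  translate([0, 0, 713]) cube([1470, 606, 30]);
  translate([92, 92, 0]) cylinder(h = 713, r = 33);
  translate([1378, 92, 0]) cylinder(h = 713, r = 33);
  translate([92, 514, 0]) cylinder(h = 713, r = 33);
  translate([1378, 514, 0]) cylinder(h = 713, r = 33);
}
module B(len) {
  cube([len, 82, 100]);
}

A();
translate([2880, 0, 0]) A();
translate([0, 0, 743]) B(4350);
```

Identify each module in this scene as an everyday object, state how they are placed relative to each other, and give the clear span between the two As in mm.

A is a table. B is a beam. A beam spans the tops of two tables. The clear span between the two tables is 1410 mm.

Second table starts at x = 2880; first ends at x = 1470; clear span = 2880 − 1470 = 1410 mm.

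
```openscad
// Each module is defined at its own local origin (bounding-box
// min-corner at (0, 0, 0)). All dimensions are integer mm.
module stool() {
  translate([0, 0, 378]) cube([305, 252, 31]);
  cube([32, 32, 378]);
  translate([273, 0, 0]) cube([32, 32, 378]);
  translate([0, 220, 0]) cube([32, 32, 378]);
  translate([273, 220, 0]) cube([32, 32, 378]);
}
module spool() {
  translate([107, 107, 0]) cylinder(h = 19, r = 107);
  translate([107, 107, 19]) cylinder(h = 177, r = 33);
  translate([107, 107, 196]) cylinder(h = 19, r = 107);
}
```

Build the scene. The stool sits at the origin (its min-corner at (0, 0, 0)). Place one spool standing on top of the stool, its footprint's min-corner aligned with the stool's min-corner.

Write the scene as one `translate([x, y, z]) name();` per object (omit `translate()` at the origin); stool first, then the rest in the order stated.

stool();
translate([0, 0, 409]) spool();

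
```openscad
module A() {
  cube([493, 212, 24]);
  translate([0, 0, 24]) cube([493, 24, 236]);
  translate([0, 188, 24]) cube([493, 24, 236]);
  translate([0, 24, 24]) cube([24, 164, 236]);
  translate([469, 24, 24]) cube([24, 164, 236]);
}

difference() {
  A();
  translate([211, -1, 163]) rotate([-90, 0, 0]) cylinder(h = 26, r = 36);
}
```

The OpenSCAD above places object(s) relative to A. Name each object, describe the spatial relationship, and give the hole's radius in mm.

A is an open box. The open box has a circular hole through its front wall. The hole's radius is 36 mm.

The subtracted cylinder has r = 36 mm.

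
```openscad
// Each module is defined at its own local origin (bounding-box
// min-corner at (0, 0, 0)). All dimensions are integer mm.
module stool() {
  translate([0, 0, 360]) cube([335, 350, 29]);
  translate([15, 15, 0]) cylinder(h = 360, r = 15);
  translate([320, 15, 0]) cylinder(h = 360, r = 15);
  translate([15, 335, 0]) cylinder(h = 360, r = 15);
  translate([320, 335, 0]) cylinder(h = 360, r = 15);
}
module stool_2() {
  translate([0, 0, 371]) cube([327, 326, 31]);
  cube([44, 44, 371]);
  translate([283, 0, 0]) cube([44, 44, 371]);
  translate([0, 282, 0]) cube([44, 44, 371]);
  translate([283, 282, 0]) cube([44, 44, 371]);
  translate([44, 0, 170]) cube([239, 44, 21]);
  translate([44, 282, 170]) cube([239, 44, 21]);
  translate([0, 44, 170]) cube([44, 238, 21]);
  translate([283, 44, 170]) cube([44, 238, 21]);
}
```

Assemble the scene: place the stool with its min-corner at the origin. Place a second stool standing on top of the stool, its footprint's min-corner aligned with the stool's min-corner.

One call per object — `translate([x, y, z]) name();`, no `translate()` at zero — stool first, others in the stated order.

stool();
translate([0, 0, 389]) stool_2();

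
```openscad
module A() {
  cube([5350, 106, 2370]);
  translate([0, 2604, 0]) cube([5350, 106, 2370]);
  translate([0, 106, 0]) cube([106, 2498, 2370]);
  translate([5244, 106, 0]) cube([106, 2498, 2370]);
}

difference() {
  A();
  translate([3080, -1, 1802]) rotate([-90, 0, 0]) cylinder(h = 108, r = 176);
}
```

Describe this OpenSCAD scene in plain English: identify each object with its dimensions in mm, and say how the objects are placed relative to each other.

A is the wall frame of a small rectangular building: four walls, each 2370 mm tall and 106 mm thick, enclosing a footprint 5350 mm (x) by 2710 mm (y) outside-to-outside, with no floor or roof. The front and back walls (the −y and +y sides) span the full width; the two side walls fit between them.

The house frame has a circular hole of radius 176 mm through its front wall, centred at (x = 3080, z = 1802).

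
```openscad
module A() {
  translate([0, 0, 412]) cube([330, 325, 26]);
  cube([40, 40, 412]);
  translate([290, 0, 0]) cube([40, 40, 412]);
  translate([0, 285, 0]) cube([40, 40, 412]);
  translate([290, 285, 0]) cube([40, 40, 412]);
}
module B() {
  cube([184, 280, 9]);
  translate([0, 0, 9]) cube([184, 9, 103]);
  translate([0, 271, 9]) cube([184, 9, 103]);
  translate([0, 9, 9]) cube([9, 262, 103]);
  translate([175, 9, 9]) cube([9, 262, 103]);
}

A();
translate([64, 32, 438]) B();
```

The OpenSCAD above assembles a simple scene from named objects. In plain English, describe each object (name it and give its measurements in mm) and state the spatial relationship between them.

A is a simple wooden stool: a rectangular seat 330 mm (x) by 325 mm (y), 26 mm thick, top face at z = 438 mm, on four square legs, each 40×40 mm in cross-section. The legs rest on z = 0, each flush with a corner of the seat.

B is an open storage box with external size 184×280×112 mm and wall thickness 9 mm (the base is also 9 mm thick). The base covers the whole footprint; the four walls stand on the base, with the y-facing walls full-width and the x-facing walls fitting between their inner faces.

The open box is on top of the stool.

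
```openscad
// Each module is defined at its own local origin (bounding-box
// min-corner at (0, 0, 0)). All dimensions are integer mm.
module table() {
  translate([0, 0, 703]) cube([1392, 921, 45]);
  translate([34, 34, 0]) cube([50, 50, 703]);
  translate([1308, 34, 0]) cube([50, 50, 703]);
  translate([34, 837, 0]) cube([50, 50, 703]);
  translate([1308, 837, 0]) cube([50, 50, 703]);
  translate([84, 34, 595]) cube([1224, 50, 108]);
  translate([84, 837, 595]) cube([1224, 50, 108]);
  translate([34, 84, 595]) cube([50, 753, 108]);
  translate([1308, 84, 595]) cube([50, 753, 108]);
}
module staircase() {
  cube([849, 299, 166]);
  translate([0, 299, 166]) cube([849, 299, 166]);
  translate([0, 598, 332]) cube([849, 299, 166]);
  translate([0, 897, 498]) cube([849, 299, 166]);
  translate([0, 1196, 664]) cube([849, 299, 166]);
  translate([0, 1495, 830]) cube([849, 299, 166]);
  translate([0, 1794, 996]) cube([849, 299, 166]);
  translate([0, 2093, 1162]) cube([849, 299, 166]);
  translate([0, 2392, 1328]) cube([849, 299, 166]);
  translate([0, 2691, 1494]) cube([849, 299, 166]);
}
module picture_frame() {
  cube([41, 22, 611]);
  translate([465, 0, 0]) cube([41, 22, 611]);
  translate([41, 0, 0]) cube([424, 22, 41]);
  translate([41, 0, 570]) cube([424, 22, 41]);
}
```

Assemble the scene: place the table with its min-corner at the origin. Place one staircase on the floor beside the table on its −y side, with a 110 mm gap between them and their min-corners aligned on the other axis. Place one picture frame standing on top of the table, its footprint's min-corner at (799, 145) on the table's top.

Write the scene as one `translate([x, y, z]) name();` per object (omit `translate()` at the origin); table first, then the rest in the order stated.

table();
translate([0, -3100, 0]) staircase();
translate([799, 145, 748]) picture_frame();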